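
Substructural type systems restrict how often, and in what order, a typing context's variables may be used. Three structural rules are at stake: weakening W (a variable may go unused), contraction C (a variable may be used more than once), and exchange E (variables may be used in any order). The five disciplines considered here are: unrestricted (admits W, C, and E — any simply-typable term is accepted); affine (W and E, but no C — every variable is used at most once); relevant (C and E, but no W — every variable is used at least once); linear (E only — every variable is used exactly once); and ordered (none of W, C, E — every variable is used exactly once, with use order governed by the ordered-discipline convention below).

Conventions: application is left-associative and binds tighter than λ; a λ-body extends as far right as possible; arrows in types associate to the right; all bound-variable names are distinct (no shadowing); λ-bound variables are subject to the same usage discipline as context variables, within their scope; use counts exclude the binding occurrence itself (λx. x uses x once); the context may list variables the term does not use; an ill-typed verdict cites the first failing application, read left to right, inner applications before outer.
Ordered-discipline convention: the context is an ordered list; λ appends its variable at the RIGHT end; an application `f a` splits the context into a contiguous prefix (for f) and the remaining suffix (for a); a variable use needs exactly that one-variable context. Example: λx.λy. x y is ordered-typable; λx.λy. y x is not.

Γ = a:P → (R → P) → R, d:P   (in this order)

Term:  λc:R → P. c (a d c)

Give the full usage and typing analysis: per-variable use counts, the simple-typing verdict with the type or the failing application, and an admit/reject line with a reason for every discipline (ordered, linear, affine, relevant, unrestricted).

use counts: a=1, d=1, c (bound)=2
uses in reading order: c, a, d, c
typing: well-typed at (R → P) → P
ordered: ✗ — needs contraction — c ×2
linear: ✗ — needs contraction — c ×2
affine: ✗ — needs contraction — c ×2
relevant: ✓ — every one of a, d, c appears
unrestricted: ✓ — well-typed at (R → P) → P; no restrictions here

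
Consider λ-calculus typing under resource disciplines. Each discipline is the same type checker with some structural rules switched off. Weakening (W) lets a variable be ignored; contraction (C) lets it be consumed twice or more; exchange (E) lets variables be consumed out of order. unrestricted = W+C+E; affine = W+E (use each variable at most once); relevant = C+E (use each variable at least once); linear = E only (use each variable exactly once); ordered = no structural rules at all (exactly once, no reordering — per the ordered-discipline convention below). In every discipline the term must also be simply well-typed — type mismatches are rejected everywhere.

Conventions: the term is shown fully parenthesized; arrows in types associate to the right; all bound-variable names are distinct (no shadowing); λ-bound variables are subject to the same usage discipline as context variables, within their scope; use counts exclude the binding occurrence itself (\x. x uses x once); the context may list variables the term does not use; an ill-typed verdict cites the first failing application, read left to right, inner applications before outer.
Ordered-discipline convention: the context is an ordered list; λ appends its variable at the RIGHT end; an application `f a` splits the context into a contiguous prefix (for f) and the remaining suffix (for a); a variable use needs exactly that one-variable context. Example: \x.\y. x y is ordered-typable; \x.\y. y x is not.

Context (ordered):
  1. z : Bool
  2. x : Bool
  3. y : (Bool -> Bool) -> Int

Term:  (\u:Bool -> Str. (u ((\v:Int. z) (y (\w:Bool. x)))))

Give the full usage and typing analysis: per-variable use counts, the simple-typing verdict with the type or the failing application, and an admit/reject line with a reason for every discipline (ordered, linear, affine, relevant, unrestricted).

usage: z: 1, x: 1, y: 1, u [bound]: 1, v [bound]: 0, w [bound]: 0
left-to-right use order: u, z, y, x
typing: ✓ — (Bool -> Str) -> Str
ordered ✗ (unused: v, w — weakening required)
linear ✗ (unused: v, w — weakening required)
affine ✓ (z, x, y, u, v, w: no repeats, contraction unneeded)
relevant ✗ (unused: v, w — weakening required)
unrestricted ✓ (well-typed at (Bool -> Str) -> Str; no restrictions here)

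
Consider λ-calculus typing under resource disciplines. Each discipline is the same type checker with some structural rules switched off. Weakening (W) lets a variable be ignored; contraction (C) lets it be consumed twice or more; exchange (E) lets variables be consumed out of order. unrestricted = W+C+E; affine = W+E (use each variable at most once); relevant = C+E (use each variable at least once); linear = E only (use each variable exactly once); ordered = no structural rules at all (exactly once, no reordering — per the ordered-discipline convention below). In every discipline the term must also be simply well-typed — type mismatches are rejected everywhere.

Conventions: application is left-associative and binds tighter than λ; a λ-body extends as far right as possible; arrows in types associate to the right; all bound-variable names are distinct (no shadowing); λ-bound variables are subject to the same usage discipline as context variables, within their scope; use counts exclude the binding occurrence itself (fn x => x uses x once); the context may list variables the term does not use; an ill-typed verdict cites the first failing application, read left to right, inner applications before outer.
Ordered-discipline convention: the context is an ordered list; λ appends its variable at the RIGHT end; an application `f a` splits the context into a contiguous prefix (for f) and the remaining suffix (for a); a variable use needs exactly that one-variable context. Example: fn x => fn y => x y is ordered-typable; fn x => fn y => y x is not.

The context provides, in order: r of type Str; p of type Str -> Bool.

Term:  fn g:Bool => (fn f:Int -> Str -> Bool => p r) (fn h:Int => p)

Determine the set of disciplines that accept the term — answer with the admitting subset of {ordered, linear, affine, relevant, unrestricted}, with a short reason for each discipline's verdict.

admitted by: unrestricted
variable uses: r=1; p=2; g [bound]=0; f [bound]=0; h [bound]=0
order of uses: p, r, p
typing: well-typed — term : Bool -> Bool
ordered: ✗, needs contraction — p ×2; g, f, h never used (weakening)
linear: ✗, needs contraction — p ×2; g, f, h never used (weakening)
affine: ✗, needs contraction — p ×2
relevant: ✗, g, f, h never used (weakening)
unrestricted: ✓, typability at Bool -> Bool is all that's needed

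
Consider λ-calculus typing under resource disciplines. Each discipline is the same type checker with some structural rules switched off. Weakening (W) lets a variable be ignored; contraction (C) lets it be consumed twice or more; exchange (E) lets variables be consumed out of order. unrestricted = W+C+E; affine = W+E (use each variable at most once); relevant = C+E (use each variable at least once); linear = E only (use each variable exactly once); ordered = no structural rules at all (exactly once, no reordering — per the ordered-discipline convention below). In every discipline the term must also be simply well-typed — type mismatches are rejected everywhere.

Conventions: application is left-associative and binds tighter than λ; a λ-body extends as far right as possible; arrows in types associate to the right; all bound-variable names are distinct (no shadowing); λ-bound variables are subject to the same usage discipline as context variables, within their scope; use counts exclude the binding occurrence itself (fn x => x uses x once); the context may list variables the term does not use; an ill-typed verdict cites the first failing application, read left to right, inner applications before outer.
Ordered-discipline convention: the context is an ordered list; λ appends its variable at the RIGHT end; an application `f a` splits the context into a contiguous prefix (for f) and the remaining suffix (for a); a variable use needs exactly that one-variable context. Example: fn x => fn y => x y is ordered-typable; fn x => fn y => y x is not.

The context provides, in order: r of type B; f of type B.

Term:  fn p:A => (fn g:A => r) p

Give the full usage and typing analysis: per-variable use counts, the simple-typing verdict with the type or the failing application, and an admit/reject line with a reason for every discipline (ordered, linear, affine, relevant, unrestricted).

variable uses: r: 1, f: 0, p (bound): 1, g (bound): 0
order of uses: r, p
typing: ✓ — A -> B
ordered: ✗ — needs weakening: f, g unused
linear: ✗ — needs weakening: f, g unused
affine: ✓ — at most one use each (r, f, p, g)
relevant: ✗ — needs weakening: f, g unused
unrestricted: ✓ — simply typable at A -> B; W, C, E all held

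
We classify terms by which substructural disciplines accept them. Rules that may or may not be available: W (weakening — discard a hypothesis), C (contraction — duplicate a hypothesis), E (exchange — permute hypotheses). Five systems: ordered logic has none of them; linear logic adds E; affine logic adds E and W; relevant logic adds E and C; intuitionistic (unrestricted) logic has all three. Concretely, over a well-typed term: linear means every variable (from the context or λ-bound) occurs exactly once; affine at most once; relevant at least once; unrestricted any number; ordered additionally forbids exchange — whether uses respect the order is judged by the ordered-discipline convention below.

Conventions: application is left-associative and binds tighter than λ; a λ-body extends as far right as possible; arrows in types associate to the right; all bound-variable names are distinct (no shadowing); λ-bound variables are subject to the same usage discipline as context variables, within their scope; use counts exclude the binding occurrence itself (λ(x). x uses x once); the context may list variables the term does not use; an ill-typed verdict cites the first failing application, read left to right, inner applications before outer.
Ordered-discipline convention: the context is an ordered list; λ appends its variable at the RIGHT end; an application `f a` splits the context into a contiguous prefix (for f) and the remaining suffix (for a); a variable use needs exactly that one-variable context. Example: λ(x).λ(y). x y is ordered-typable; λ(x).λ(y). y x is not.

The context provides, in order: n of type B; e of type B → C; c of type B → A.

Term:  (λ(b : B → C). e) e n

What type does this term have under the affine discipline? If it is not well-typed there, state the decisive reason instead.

not well-typed under affine — needs contraction — e ×2
use counts: n: 1, e: 2, c: 0, b (bound): 0
uses in reading order: e, e, n
typing: ✓ — C
all disciplines: ordered ✗ · linear ✗ · affine ✗ · relevant ✗ · unrestricted ✓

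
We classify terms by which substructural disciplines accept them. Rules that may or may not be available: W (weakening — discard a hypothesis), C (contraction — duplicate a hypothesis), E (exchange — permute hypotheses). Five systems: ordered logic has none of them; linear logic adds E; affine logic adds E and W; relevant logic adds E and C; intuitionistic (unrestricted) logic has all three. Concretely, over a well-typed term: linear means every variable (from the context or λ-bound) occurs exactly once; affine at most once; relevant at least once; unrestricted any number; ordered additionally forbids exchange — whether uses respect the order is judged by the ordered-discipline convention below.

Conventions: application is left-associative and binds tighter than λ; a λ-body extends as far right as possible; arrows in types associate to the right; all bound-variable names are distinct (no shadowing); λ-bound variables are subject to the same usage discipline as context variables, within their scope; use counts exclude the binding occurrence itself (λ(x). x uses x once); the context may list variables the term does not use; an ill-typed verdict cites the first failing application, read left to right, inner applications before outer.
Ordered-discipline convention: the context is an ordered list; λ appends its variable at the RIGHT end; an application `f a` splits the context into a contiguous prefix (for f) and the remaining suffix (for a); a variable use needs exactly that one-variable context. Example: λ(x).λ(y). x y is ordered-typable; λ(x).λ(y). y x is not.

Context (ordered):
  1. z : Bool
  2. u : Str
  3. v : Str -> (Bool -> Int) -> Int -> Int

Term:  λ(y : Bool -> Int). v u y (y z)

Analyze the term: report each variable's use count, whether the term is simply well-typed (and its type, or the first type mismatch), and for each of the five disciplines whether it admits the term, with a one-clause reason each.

counts: z: 1×; u: 1×; v: 1×; y (bound): 2×
uses in reading order: v, u, y, y, z
typing: well-typed at (Bool -> Int) -> Int
ordered: ✗ — uses contraction: y ×2
linear: ✗ — uses contraction: y ×2
affine: ✗ — uses contraction: y ×2
relevant: ✓ — every one of z, u, v, y appears
unrestricted: ✓ — simply typable at (Bool -> Int) -> Int; W, C, E all held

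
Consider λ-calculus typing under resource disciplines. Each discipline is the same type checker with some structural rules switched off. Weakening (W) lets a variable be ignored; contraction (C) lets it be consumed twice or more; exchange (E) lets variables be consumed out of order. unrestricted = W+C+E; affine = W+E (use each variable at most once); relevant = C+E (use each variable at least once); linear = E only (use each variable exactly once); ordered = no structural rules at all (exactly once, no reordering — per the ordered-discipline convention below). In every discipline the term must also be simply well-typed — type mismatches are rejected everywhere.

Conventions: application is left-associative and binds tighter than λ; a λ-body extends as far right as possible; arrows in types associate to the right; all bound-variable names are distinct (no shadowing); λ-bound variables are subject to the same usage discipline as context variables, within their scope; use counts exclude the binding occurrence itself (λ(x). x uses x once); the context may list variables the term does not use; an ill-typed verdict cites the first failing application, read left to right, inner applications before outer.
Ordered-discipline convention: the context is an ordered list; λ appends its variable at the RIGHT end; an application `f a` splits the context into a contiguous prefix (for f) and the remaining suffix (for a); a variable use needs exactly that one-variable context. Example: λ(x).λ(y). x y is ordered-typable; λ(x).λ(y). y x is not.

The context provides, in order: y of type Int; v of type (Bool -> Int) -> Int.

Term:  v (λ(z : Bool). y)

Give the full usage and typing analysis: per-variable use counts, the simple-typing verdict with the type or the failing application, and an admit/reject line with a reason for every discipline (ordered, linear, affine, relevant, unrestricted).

usage: y ×1; v ×1; z (bound) ×0
order of uses: v, y
typing: well-typed at Int
ordered: ✗, z never used (weakening)
linear: ✗, z never used (weakening)
affine: ✓, y, v, z: no repeats, contraction unneeded
relevant: ✗, z never used (weakening)
unrestricted: ✓, simply typable at Int; W, C, E all held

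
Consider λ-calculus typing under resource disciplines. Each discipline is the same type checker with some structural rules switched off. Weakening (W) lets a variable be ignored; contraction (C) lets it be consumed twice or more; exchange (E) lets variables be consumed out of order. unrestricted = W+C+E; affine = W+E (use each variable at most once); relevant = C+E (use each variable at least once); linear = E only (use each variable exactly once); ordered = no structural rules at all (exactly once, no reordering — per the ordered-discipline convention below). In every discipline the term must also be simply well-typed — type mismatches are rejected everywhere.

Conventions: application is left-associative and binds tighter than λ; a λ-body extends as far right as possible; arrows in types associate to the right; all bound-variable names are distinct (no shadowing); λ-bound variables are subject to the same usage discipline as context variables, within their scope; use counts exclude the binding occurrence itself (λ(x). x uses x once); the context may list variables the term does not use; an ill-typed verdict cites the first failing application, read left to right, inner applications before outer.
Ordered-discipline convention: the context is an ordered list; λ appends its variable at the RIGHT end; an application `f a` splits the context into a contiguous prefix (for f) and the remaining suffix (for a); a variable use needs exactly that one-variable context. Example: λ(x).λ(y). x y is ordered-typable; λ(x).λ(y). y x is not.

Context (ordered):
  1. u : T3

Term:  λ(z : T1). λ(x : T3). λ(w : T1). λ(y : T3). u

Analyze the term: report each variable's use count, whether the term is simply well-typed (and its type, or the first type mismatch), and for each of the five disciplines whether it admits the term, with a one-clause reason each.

usage: u ×1; z (λ-bound) ×0; x (λ-bound) ×0; w (λ-bound) ×0; y (λ-bound) ×0
order of uses: u
typing: ✓ — T1 → T3 → T1 → T3 → T3
ordered: ✗ — z, x, w, y never used (weakening)
linear: ✗ — z, x, w, y never used (weakening)
affine: ✓ — none of u, z, x, w, y used more than once
relevant: ✗ — z, x, w, y never used (weakening)
unrestricted: ✓ — well-typed at T1 → T3 → T1 → T3 → T3; no restrictions here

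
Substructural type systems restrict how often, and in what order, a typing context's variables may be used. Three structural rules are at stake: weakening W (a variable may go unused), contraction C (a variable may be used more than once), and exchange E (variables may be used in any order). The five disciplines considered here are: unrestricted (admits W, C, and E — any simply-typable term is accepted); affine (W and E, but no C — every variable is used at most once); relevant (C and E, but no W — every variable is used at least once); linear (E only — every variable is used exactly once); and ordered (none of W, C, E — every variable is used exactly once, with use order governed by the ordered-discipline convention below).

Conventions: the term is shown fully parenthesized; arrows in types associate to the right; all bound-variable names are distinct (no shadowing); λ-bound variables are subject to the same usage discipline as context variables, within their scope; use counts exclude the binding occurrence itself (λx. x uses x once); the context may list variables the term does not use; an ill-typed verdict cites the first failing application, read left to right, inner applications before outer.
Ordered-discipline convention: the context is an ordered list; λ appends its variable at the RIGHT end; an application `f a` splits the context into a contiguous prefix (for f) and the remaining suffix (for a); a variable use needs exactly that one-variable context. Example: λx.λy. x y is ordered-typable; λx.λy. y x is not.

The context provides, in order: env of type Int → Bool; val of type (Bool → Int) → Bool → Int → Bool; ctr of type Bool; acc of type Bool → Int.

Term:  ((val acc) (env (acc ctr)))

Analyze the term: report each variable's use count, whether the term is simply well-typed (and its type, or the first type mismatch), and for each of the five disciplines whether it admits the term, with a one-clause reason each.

use counts: env ×1, val ×1, ctr ×1, acc ×2
uses in reading order: val, acc, env, acc, ctr
typing: well-typed at Int → Bool
ordered ✗ (acc ×2 used more than once (contraction))
linear ✗ (acc ×2 used more than once (contraction))
affine ✗ (acc ×2 used more than once (contraction))
relevant ✓ (at least one use each (env, val, ctr, acc))
unrestricted ✓ (simply typable at Int → Bool; W, C, E all held)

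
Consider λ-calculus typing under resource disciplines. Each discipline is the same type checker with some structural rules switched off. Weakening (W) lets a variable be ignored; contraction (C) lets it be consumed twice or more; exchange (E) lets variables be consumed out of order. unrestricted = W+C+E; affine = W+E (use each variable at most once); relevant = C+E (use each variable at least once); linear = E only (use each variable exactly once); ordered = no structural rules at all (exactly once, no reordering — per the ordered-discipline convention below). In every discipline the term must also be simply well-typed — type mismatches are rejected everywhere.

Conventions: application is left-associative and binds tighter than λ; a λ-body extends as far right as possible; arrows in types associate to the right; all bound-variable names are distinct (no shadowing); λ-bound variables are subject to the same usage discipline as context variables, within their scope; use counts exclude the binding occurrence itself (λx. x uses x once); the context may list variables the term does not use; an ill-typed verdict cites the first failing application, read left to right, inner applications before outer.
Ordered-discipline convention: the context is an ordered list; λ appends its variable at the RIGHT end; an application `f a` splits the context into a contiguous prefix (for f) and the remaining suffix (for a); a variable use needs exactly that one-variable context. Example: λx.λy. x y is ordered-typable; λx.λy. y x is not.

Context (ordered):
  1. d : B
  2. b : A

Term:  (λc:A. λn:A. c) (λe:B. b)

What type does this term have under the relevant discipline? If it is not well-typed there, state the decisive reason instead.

not well-typed under relevant — a type mismatch blocks all five
use counts: d: 0×; b: 1×; c (λ-bound): 1×; n (λ-bound): 0×; e (λ-bound): 0×
order of uses: c, b
typing: ill-typed: an argument B → A mismatches the expected A
across the five disciplines: ordered ✗ | linear ✗ | affine ✗ | relevant ✗ | unrestricted ✗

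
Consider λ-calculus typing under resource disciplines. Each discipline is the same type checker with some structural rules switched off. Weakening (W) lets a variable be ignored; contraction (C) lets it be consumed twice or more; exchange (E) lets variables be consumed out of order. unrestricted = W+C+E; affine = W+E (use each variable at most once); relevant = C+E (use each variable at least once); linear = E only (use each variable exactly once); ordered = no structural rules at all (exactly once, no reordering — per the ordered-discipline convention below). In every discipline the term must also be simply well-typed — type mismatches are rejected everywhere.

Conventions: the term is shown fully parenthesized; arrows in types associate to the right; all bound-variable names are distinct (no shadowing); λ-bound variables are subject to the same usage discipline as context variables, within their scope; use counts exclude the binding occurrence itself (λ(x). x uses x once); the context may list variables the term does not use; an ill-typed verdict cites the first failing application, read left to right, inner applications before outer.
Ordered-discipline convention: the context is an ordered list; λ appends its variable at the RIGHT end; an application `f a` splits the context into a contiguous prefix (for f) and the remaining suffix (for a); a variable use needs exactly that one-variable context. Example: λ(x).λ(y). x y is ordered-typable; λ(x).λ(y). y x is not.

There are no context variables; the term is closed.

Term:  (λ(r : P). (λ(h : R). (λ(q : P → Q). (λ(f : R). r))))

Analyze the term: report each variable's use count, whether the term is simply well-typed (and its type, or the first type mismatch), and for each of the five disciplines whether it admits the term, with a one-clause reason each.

variable uses: r (λ-bound) ×1, h (λ-bound) ×0, q (λ-bound) ×0, f (λ-bound) ×0
use order (left to right): r
typing: the term checks, with type P → R → (P → Q) → R → P
ordered ✗ (h, q, f left unused)
linear ✗ (h, q, f left unused)
affine ✓ (none of r, h, q, f used more than once)
relevant ✗ (h, q, f left unused)
unrestricted ✓ (simply typable at P → R → (P → Q) → R → P; W, C, E all held)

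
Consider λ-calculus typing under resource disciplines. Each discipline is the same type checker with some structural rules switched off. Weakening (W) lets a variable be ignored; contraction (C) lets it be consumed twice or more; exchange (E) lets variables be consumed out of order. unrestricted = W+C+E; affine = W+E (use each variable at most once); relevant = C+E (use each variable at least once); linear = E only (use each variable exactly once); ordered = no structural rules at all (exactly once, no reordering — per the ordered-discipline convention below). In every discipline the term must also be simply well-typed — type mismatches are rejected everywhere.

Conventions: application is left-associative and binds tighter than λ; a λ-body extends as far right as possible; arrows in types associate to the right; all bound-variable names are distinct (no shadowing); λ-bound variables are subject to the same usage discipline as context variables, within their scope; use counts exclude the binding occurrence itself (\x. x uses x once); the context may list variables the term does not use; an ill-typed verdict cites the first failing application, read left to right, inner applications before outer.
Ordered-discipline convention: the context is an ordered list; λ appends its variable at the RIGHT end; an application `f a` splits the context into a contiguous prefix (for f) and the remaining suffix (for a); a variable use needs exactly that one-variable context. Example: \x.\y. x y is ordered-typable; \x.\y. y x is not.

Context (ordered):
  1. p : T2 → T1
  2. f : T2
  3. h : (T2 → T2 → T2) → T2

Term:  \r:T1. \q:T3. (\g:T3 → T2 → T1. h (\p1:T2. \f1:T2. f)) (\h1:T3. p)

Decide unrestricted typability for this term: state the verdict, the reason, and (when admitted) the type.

yes — simply typable at T1 → T3 → T2; W, C, E all held; term : T1 → T3 → T2
counts: p=1; f=1; h=1; r [bound]=0; q [bound]=0; g [bound]=0; p1 [bound]=0; f1 [bound]=0; h1 [bound]=0
use order (left to right): h, f, p
typing: ✓ — T1 → T3 → T2
summary: ordered ✗, linear ✗, affine ✓, relevant ✗, unrestricted ✓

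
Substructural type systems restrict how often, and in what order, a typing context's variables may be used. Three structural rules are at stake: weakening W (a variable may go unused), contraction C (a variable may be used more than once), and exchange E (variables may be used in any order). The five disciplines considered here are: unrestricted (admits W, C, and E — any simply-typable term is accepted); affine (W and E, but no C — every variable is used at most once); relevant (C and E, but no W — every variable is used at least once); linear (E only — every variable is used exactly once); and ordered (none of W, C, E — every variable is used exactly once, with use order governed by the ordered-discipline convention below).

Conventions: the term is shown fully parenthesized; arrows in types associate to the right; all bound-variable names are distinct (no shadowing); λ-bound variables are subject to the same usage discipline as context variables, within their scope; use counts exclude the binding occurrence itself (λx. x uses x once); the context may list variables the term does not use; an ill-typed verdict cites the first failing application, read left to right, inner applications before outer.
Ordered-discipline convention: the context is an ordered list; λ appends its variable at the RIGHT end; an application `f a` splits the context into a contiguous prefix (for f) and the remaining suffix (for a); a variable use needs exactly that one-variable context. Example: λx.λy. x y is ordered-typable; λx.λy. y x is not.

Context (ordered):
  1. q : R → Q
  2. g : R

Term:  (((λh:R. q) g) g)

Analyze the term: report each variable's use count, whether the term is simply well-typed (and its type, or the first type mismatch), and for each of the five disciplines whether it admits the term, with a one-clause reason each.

variable uses: q: 1×, g: 2×, h (λ-bound): 0×
use order (left to right): q, g, g
typing: well-typed — term : Q
ordered: ✗, needs contraction — g ×2; h left unused
linear: ✗, needs contraction — g ×2; h left unused
affine: ✗, needs contraction — g ×2
relevant: ✗, h left unused
unrestricted: ✓, type-checks (Q) and nothing is barred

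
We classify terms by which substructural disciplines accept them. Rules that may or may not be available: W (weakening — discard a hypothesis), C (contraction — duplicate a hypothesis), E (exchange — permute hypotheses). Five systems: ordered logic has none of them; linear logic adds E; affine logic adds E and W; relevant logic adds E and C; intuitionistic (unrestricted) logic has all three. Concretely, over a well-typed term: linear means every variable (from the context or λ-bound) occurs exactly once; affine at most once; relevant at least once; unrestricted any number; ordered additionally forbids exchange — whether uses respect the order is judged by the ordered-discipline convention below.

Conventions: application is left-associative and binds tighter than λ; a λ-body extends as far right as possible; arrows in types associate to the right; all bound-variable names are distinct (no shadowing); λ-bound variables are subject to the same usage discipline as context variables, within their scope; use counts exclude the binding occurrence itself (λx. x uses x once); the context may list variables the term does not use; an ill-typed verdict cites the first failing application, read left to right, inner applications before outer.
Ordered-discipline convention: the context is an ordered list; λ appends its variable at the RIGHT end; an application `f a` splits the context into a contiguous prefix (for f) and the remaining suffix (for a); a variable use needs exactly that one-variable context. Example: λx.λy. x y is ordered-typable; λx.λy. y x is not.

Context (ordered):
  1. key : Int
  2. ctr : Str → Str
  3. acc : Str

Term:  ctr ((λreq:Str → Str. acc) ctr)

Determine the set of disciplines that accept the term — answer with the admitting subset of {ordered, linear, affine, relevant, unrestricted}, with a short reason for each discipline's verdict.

admitting disciplines: unrestricted
variable uses: key: 0; ctr: 2; acc: 1; req (bound): 0
uses in reading order: ctr, acc, ctr
typing: ✓ — Str
ordered ✗ (ctr ×2 used more than once (contraction); unused: key, req — weakening required)
linear ✗ (ctr ×2 used more than once (contraction); unused: key, req — weakening required)
affine ✗ (ctr ×2 used more than once (contraction))
relevant ✗ (unused: key, req — weakening required)
unrestricted ✓ (typability at Str is all that's needed)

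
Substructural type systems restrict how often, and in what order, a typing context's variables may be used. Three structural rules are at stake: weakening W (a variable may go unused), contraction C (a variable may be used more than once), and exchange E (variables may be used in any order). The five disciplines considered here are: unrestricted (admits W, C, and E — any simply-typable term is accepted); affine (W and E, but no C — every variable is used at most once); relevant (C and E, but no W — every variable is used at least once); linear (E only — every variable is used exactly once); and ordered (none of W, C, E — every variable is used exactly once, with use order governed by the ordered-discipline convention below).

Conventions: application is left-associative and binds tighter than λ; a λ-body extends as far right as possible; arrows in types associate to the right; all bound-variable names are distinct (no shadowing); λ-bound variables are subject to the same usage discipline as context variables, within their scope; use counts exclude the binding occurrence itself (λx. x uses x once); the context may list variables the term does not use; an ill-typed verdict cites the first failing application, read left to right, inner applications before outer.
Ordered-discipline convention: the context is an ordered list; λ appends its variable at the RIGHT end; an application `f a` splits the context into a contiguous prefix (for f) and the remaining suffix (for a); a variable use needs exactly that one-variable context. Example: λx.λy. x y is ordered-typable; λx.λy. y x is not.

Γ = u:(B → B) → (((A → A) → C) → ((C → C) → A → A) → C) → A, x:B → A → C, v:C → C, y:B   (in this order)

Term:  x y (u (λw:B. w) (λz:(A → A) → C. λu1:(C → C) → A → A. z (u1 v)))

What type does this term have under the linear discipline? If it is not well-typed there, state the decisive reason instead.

term : C
usage: u: 1×, x: 1×, v: 1×, y: 1×, w (bound): 1×, z (bound): 1×, u1 (bound): 1×
left-to-right use order: x, y, u, w, z, u1, v
typing: well-typed — term : C
all disciplines: ordered ✗; linear ✓; affine ✓; relevant ✓; unrestricted ✓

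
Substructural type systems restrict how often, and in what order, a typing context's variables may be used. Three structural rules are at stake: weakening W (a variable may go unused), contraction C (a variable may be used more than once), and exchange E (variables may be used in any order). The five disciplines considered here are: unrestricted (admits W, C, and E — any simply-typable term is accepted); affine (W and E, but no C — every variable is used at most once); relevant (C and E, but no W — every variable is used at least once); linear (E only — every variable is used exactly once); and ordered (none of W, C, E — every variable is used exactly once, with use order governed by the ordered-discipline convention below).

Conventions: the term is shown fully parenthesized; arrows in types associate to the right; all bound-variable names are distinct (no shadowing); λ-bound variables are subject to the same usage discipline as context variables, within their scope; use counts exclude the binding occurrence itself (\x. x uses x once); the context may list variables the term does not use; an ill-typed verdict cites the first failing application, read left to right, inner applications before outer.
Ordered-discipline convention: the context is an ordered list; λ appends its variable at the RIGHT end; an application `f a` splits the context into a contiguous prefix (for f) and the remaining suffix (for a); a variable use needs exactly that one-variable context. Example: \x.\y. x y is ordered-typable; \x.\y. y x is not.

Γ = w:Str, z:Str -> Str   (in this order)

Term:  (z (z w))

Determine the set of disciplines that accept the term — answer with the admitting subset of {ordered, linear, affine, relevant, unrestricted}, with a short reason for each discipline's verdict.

admitted by: relevant, unrestricted
use counts: w=1, z=2
uses in reading order: z, z, w
typing: well-typed at Str
ordered: ✗ — needs contraction — z ×2
linear: ✗ — needs contraction — z ×2
affine: ✗ — needs contraction — z ×2
relevant: ✓ — every one of w, z appears
unrestricted: ✓ — well-typed at Str; no restrictions here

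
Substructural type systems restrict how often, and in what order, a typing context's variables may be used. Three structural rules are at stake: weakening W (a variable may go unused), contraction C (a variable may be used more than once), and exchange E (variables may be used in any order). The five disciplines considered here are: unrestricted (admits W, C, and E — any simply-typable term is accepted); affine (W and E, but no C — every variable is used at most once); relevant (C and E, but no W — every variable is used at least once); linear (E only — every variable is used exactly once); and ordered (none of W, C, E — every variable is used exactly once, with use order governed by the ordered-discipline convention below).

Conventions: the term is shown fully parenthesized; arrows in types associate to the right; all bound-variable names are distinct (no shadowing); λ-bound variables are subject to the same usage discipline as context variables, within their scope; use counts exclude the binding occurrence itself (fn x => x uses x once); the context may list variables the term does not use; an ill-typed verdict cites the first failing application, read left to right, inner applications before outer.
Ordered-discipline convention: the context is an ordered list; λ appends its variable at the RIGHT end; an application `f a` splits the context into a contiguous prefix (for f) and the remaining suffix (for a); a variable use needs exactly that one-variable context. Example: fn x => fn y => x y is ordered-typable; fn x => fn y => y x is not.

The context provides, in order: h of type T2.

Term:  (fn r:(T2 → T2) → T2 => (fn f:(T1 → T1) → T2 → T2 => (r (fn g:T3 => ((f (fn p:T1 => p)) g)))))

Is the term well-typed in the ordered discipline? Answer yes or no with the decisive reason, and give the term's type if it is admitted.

no — fails simple typing
use counts: h: 0; r (bound): 1; f (bound): 1; g (bound): 1; p (bound): 1
order of uses: r, f, p, g
typing: ill-typed: an application expects T2 but receives T3
all disciplines: ordered ✗ | linear ✗ | affine ✗ | relevant ✗ | unrestricted ✗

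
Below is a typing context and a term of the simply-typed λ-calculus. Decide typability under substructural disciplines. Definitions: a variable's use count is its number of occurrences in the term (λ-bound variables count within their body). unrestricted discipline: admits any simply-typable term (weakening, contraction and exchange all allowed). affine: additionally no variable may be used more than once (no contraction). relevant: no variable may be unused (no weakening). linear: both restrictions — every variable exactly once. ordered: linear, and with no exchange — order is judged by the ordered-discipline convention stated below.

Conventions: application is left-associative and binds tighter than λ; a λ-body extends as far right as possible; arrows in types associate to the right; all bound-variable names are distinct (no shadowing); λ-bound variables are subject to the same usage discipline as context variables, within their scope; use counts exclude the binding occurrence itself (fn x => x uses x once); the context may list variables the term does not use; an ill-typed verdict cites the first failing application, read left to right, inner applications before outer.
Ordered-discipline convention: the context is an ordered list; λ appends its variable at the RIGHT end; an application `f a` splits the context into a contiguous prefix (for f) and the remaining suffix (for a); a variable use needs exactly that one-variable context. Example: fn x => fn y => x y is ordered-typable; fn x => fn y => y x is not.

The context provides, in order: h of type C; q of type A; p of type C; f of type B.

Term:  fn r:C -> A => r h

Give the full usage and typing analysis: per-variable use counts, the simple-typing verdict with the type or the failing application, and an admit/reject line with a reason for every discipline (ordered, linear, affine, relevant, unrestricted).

variable uses: h ×1, q ×0, p ×0, f ×0, r (λ-bound) ×1
use order (left to right): r, h
typing: the term checks, with type (C -> A) -> A
ordered: ✗, unused: q, p, f — weakening required
linear: ✗, unused: q, p, f — weakening required
affine: ✓, none of h, q, p, f, r used more than once
relevant: ✗, unused: q, p, f — weakening required
unrestricted: ✓, typability at (C -> A) -> A is all that's needed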